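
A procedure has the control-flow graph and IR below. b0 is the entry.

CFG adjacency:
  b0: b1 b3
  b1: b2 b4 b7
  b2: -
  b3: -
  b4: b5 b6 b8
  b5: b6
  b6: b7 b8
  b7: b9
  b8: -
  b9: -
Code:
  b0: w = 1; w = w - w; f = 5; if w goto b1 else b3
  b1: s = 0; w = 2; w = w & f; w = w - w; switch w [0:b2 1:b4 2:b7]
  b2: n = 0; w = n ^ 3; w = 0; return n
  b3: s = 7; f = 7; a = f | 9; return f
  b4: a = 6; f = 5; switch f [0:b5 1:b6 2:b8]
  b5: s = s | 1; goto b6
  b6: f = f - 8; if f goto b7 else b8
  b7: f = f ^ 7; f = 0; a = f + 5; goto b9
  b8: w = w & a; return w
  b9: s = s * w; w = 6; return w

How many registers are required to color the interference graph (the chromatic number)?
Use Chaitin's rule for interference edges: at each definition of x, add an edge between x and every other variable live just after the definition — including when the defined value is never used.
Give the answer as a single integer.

Per-block:
  b0: {f,w} / ∅
  b1: {s,w} / {f}
  b2: {n,w} / ∅
  b3: {a,f,s} / ∅
  b4: {a,f} / ∅
  b5: {s} / {s}
  b6: {f} / {f}
  b7: {a,f} / {f}
  b8: {w} / {a,w}
  b9: {s,w} / {s,w}

Liveness:
  b0 li=∅ lo={f}
  b1 li={f} lo={f,s,w}
  b2 li=∅ lo=∅
  b3 li=∅ lo=∅
  b4 li={s,w} lo={a,f,s,w}
  b5 li={a,f,s,w} lo={a,f,s,w}
  b6 li={a,f,s,w} lo={a,f,s,w}
  b7 li={f,s,w} lo={s,w}
  b8 li={a,w} lo=∅
  b9 li={s,w} lo=∅

Interference:
  a: {f,s,w}
  f: {a,s,w}
  n: {w}
  s: {a,f,w}
  w: {a,f,n,s}

Colouring:
  {a,f,s,w} pairwise interfere (4-clique) ⇒ χ ≥ 4
  assign a→r1 f→r2 n→r1 s→r3 w→r0 — no edge inside a register ⇒ χ ≤ 4
  χ = 4

Answer: 4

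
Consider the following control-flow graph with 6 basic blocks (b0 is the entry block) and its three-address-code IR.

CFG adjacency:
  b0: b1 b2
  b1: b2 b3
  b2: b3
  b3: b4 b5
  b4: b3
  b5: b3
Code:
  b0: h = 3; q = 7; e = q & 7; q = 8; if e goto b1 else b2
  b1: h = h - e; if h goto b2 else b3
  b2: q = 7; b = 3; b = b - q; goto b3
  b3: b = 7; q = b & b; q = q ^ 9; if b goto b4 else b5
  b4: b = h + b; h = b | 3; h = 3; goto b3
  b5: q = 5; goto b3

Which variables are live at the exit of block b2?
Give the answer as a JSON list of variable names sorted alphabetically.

def/use:
  b0 def {e,h,q} use ∅
  b1 def {h} use {e,h}
  b2 def {b,q} use ∅
  b3 def {b,q} use ∅
  b4 def {b,h} use {b,h}
  b5 def {q} use ∅

Live sets:
  live b0: ∅→{e,h}
  live b1: {e,h}→{h}
  live b2: {h}→{h}
  live b3: {h}→{b,h}
  live b4: {b,h}→{h}
  live b5: {h}→{h}

live-out(b2) = ["h"]

Answer: ["h"]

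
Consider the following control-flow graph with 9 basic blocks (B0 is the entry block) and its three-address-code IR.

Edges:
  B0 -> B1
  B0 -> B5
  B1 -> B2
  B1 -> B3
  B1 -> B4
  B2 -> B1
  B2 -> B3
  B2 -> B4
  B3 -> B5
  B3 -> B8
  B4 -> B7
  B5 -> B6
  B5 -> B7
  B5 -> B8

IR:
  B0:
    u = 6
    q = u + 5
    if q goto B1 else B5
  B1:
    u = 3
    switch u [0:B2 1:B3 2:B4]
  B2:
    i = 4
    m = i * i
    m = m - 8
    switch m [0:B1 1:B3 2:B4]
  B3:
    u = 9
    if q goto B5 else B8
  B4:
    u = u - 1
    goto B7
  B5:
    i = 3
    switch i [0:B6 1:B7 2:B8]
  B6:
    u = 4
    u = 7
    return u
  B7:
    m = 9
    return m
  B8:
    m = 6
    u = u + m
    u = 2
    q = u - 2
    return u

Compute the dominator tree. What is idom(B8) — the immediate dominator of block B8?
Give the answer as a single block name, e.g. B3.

idom tree: B1←B0 B2←B1 B3←B1 B4←B1 B5←B0 B6←B5 B7←B0 B8←B0
Join-block Dom:
  B1: preds {B0,B2}: {B0} ∩ {B0,B1,B2} = {B0}; idom=B0
  B3: preds {B1,B2}: {B0,B1} ∩ {B0,B1,B2} = {B0,B1}; idom=B1
  B4: preds {B1,B2}: {B0,B1} ∩ {B0,B1,B2} = {B0,B1}; idom=B1
  B5: preds {B0,B3}: {B0} ∩ {B0,B1,B3} = {B0}; idom=B0
  B7: preds {B4,B5}: {B0,B1,B4} ∩ {B0,B5} = {B0}; idom=B0
  B8: preds {B3,B5}: {B0,B1,B3} ∩ {B0,B5} = {B0}; idom=B0

idom(B8) = B0

Answer: B0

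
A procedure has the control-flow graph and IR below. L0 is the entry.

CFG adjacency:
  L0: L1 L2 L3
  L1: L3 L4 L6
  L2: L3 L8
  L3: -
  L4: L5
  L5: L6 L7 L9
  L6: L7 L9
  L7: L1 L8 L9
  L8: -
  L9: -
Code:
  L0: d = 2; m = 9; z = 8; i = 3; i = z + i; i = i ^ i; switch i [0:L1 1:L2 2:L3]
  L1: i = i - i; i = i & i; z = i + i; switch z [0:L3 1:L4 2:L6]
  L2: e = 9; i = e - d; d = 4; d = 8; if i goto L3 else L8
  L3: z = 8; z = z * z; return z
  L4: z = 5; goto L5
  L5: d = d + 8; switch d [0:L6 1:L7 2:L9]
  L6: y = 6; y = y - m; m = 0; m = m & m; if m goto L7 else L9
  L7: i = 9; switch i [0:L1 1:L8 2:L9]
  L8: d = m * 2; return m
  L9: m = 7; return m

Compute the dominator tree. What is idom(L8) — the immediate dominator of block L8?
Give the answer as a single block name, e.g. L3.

idom tree: L1←L0 L2←L0 L3←L0 L4←L1 L5←L4 L6←L1 L7←L1 L8←L0 L9←L1
Dom at joins:
  L1: preds {L0,L7}: {L0} ∩ {L0,L1,L7} = {L0}; idom=L0
  L3: preds {L0,L1,L2}: {L0} ∩ {L0,L1} ∩ {L0,L2} = {L0}; idom=L0
  L6: preds {L1,L5}: {L0,L1} ∩ {L0,L1,L4,L5} = {L0,L1}; idom=L1
  L7: preds {L5,L6}: {L0,L1,L4,L5} ∩ {L0,L1,L6} = {L0,L1}; idom=L1
  L8: preds {L2,L7}: {L0,L2} ∩ {L0,L1,L7} = {L0}; idom=L0
  L9: preds {L5,L6,L7}: {L0,L1,L4,L5} ∩ {L0,L1,L6} ∩ {L0,L1,L7} = {L0,L1}; idom=L1

idom(L8) = L0

Answer: L0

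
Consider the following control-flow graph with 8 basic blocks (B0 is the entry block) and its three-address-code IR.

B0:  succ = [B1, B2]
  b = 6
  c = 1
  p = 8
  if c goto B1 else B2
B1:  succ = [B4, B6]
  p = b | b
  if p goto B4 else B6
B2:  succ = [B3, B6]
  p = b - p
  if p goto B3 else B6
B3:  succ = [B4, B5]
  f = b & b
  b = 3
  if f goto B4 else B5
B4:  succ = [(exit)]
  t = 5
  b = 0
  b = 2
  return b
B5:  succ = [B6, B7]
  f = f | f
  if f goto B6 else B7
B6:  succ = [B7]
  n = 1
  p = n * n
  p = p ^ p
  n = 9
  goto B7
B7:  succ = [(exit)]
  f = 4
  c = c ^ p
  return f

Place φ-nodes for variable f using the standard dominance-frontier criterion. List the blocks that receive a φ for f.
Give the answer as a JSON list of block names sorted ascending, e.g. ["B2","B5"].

idom tree: B1←B0 B2←B0 B3←B2 B4←B0 B5←B3 B6←B0 B7←B0
Dom at joins:
  B4: preds {B1,B3}: {B0,B1} ∩ {B0,B2,B3} = {B0}; idom=B0
  B6: preds {B1,B2,B5}: {B0,B1} ∩ {B0,B2} ∩ {B0,B2,B3,B5} = {B0}; idom=B0
  B7: preds {B5,B6}: {B0,B2,B3,B5} ∩ {B0,B6} = {B0}; idom=B0

DF walk-up:
  join B4 pred B1: B1 stop@B0
  join B4 pred B3: B3→B2 stop@B0
  join B6 pred B1: B1 stop@B0
  join B6 pred B2: B2 stop@B0
  join B6 pred B5: B5→B3→B2 stop@B0
  join B7 pred B5: B5→B3→B2 stop@B0
  join B7 pred B6: B6 stop@B0
  DF(B0)=∅
  DF(B1)={B4,B6}
  DF(B2)={B4,B6,B7}
  DF(B3)={B4,B6,B7}
  DF(B4)=∅
  DF(B5)={B6,B7}
  DF(B6)={B7}
  DF(B7)=∅

φ for f: defs {B3,B5,B7}
  DF⁺ = {B4,B6,B7}

Answer: ["B4", "B6", "B7"]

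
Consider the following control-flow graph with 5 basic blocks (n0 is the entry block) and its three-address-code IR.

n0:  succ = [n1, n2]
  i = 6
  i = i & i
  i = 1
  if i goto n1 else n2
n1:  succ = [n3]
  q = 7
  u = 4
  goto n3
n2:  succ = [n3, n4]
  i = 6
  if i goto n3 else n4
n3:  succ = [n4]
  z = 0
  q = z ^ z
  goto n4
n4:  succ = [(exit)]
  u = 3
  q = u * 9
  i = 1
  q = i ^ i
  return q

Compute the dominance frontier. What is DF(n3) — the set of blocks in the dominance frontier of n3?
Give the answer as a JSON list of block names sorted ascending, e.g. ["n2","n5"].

Answer: ["n4"]

Analysis:
idom tree: n1←n0 n2←n0 n3←n0 n4←n0
Join-block Dom:
  n3: preds {n1,n2}: {n0,n1} ∩ {n0,n2} = {n0}; idom=n0
  n4: preds {n2,n3}: {n0,n2} ∩ {n0,n3} = {n0}; idom=n0

DF walk-up:
  n3←n1: walk n1 to n0
  n3←n2: walk n2 to n0
  n4←n2: walk n2 to n0
  n4←n3: walk n3 to n0
  n0: DF=∅
  n1: DF={n3}
  n2: DF={n3,n4}
  n3: DF={n4}
  n4: DF=∅

DF(n3) = ["n4"]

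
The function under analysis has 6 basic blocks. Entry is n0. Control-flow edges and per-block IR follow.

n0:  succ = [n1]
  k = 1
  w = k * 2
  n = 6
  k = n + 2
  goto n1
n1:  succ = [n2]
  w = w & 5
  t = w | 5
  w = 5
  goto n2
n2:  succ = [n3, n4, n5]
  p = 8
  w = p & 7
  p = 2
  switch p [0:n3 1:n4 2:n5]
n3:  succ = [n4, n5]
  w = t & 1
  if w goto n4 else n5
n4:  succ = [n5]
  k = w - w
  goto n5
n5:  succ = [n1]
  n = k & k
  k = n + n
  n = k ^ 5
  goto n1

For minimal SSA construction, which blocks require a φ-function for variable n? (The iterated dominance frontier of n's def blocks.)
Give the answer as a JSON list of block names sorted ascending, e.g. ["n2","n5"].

idom tree: n1←n0 n2←n1 n3←n2 n4←n2 n5←n2
Join-block Dom:
  n1: preds {n0,n5}: {n0} ∩ {n0,n1,n2,n5} = {n0}; idom=n0
  n4: preds {n2,n3}: {n0,n1,n2} ∩ {n0,n1,n2,n3} = {n0,n1,n2}; idom=n2
  n5: preds {n2,n3,n4}: {n0,n1,n2} ∩ {n0,n1,n2,n3} ∩ {n0,n1,n2,n4} = {n0,n1,n2}; idom=n2

DF derivation:
  join n1 pred n0: · stop@n0
  join n1 pred n5: n5→n2→n1 stop@n0
  join n4 pred n2: · stop@n2
  join n4 pred n3: n3 stop@n2
  join n5 pred n2: · stop@n2
  join n5 pred n3: n3 stop@n2
  join n5 pred n4: n4 stop@n2
  DF(n0)=∅
  DF(n1)={n1}
  DF(n2)={n1}
  DF(n3)={n4,n5}
  DF(n4)={n5}
  DF(n5)={n1}

φ for n: defs {n0,n5}
  DF⁺ = {n1}

Answer: ["n1"]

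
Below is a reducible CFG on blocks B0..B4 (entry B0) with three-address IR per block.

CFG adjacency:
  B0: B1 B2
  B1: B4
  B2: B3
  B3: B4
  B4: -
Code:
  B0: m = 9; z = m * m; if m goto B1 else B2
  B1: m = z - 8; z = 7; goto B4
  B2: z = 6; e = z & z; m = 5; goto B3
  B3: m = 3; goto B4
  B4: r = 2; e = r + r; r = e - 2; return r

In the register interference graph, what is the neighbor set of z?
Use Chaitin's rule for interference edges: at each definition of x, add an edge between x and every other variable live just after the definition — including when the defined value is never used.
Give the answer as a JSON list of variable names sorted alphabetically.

def/use:
  B0: def={m,z} ue=∅
  B1: def={m,z} ue={z}
  B2: def={e,m,z} ue=∅
  B3: def={m} ue=∅
  B4: def={e,r} ue=∅

Backward fixpoint:
  B0 li=∅ lo={z}
  B1 li={z} lo=∅
  B2 li=∅ lo=∅
  B3 li=∅ lo=∅
  B4 li=∅ lo=∅

Interfere edges:
  e: ∅
  m: {z}
  r: ∅
  z: {m}

N(z) = ["m"]

Answer: ["m"]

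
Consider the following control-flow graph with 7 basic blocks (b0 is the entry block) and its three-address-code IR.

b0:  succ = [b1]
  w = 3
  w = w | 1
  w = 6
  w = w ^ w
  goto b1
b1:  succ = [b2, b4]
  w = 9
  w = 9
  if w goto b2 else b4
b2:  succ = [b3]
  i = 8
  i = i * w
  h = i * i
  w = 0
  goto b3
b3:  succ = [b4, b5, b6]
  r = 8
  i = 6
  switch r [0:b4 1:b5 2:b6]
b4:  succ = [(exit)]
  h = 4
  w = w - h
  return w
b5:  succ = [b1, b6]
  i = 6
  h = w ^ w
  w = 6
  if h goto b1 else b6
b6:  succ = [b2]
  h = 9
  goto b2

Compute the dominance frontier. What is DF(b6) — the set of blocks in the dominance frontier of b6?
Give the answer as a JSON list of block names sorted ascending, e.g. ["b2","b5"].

Answer: ["b2"]

Derivation:
idom tree: b1←b0 b2←b1 b3←b2 b4←b1 b5←b3 b6←b3
Join-block Dom:
  b1: preds {b0,b5}: {b0} ∩ {b0,b1,b2,b3,b5} = {b0}; idom=b0
  b2: preds {b1,b6}: {b0,b1} ∩ {b0,b1,b2,b3,b6} = {b0,b1}; idom=b1
  b4: preds {b1,b3}: {b0,b1} ∩ {b0,b1,b2,b3} = {b0,b1}; idom=b1
  b6: preds {b3,b5}: {b0,b1,b2,b3} ∩ {b0,b1,b2,b3,b5} = {b0,b1,b2,b3}; idom=b3

DF walk-up:
  b1←b0: walk · to b0
  b1←b5: walk b5→b3→b2→b1 to b0
  b2←b1: walk · to b1
  b2←b6: walk b6→b3→b2 to b1
  b4←b1: walk · to b1
  b4←b3: walk b3→b2 to b1
  b6←b3: walk · to b3
  b6←b5: walk b5 to b3
  b0: DF=∅
  b1: DF={b1}
  b2: DF={b1,b2,b4}
  b3: DF={b1,b2,b4}
  b4: DF=∅
  b5: DF={b1,b6}
  b6: DF={b2}

DF(b6) = ["b2"]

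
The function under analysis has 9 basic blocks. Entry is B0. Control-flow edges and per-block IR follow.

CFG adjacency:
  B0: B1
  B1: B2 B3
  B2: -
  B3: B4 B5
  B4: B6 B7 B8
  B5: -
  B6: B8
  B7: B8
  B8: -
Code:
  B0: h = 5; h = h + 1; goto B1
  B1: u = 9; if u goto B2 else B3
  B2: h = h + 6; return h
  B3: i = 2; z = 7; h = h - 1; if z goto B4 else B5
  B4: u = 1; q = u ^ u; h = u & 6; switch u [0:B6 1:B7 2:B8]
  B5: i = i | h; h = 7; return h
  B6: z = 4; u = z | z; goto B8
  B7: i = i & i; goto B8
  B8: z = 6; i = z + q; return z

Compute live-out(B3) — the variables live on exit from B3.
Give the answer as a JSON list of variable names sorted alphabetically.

Per-block:
  B0 def {h} use ∅
  B1 def {u} use ∅
  B2 def {h} use {h}
  B3 def {h,i,z} use {h}
  B4 def {h,q,u} use ∅
  B5 def {h,i} use {h,i}
  B6 def {u,z} use ∅
  B7 def {i} use {i}
  B8 def {i,z} use {q}

Liveness:
  B0 li=∅ lo={h}
  B1 li={h} lo={h}
  B2 li={h} lo=∅
  B3 li={h} lo={h,i}
  B4 li={i} lo={i,q}
  B5 li={h,i} lo=∅
  B6 li={q} lo={q}
  B7 li={i,q} lo={q}
  B8 li={q} lo=∅

live-out(B3) = ["h", "i"]

Answer: ["h", "i"]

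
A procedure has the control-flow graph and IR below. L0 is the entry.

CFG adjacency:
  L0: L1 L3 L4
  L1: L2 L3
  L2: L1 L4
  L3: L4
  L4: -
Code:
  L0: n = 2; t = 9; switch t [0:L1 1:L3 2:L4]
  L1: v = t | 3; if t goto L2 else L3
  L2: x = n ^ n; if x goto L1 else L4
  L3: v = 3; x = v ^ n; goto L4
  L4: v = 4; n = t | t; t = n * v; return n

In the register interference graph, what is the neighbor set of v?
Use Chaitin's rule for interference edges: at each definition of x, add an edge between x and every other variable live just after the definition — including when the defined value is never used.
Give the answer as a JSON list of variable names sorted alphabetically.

Answer: ["n", "t"]

Working:
def/use:
  L0 def {n,t} use ∅
  L1 def {v} use {t}
  L2 def {x} use {n}
  L3 def {v,x} use {n}
  L4 def {n,t,v} use {t}

Liveness:
  L0 li=∅ lo={n,t}
  L1 li={n,t} lo={n,t}
  L2 li={n,t} lo={n,t}
  L3 li={n,t} lo={t}
  L4 li={t} lo=∅

Interference:
  n — {t,v,x}
  t — {n,v,x}
  v — {n,t}
  x — {n,t}

N(v) = ["n", "t"]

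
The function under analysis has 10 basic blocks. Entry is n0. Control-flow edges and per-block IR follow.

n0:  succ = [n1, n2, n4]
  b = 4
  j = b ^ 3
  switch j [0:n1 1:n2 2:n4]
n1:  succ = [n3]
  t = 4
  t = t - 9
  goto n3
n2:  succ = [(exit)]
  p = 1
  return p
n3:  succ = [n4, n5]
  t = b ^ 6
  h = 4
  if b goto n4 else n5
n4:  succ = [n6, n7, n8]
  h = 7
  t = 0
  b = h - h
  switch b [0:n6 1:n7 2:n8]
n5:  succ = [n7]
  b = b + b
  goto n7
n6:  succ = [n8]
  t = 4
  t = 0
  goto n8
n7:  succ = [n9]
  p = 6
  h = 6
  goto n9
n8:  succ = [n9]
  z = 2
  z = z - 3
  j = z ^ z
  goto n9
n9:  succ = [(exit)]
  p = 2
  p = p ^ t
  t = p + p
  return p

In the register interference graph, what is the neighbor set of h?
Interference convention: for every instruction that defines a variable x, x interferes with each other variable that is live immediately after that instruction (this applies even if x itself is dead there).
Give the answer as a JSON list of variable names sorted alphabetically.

Per-block:
  n0: def={b,j} ue=∅
  n1: def={t} ue=∅
  n2: def={p} ue=∅
  n3: def={h,t} ue={b}
  n4: def={b,h,t} ue=∅
  n5: def={b} ue={b}
  n6: def={t} ue=∅
  n7: def={h,p} ue=∅
  n8: def={j,z} ue=∅
  n9: def={p,t} ue={t}

Backward fixpoint:
  n0: in=∅ out={b}
  n1: in={b} out={b}
  n2: in=∅ out=∅
  n3: in={b} out={b,t}
  n4: in=∅ out={t}
  n5: in={b,t} out={t}
  n6: in=∅ out={t}
  n7: in={t} out={t}
  n8: in={t} out={t}
  n9: in={t} out=∅

Interference:
  b: {h,j,t}
  h: {b,t}
  j: {b,t}
  p: {t}
  t: {b,h,j,p,z}
  z: {t}

N(h) = ["b", "t"]

Answer: ["b", "t"]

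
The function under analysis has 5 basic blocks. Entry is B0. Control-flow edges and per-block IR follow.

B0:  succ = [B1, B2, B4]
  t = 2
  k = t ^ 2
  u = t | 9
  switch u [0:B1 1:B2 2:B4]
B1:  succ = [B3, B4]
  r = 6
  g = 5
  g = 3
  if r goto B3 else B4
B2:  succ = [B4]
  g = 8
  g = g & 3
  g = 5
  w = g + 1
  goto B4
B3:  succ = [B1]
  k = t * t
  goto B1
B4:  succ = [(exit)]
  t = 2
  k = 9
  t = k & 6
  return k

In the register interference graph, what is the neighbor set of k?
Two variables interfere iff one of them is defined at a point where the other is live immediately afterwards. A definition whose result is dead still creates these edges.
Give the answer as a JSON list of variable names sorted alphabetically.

Answer: ["t"]

Derivation:
def/use:
  B0 def {k,t,u} use ∅
  B1 def {g,r} use ∅
  B2 def {g,w} use ∅
  B3 def {k} use {t}
  B4 def {k,t} use ∅

Backward fixpoint:
  B0 li=∅ lo={t}
  B1 li={t} lo={t}
  B2 li=∅ lo=∅
  B3 li={t} lo={t}
  B4 li=∅ lo=∅

Interference:
  g: {r,t}
  k: {t}
  r: {g,t}
  t: {g,k,r,u}
  u: {t}
  w: ∅

N(k) = ["t"]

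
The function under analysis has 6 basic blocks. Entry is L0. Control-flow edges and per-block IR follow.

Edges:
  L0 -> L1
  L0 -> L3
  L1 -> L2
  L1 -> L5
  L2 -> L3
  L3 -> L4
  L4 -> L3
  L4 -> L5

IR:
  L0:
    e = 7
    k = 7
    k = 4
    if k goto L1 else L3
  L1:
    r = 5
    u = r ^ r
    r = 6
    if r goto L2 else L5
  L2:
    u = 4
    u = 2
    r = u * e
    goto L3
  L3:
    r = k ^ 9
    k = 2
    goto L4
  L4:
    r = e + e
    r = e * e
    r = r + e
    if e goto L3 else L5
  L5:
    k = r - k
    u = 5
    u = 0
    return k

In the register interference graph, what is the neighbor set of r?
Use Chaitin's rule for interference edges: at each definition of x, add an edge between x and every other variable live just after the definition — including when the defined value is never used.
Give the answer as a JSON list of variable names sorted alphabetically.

Answer: ["e", "k"]

Derivation:
Block summaries:
  L0 def {e,k} use ∅
  L1 def {r,u} use ∅
  L2 def {r,u} use {e}
  L3 def {k,r} use {k}
  L4 def {r} use {e}
  L5 def {k,u} use {k,r}

Liveness:
  live L0: ∅→{e,k}
  live L1: {e,k}→{e,k,r}
  live L2: {e,k}→{e,k}
  live L3: {e,k}→{e,k}
  live L4: {e,k}→{e,k,r}
  live L5: {k,r}→∅

Interference:
  e↔{k,r,u}
  k↔{e,r,u}
  r↔{e,k}
  u↔{e,k}

N(r) = ["e", "k"]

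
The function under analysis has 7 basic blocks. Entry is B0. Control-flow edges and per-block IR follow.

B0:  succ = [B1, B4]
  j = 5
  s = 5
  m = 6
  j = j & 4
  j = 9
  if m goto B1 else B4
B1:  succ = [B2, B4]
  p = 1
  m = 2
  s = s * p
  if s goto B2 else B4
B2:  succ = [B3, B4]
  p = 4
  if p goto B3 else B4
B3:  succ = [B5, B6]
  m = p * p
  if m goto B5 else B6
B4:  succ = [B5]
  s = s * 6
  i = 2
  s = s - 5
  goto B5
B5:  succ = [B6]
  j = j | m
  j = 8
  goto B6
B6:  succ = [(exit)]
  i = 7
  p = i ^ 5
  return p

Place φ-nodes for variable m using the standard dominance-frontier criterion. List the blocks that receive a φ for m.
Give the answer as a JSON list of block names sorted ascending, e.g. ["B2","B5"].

idom tree: B1←B0 B2←B1 B3←B2 B4←B0 B5←B0 B6←B0
Dom at joins:
  B4: preds {B0,B1,B2}: {B0} ∩ {B0,B1} ∩ {B0,B1,B2} = {B0}; idom=B0
  B5: preds {B3,B4}: {B0,B1,B2,B3} ∩ {B0,B4} = {B0}; idom=B0
  B6: preds {B3,B5}: {B0,B1,B2,B3} ∩ {B0,B5} = {B0}; idom=B0

DF derivation:
  B4←B0: walk · to B0
  B4←B1: walk B1 to B0
  B4←B2: walk B2→B1 to B0
  B5←B3: walk B3→B2→B1 to B0
  B5←B4: walk B4 to B0
  B6←B3: walk B3→B2→B1 to B0
  B6←B5: walk B5 to B0
  B0: DF=∅
  B1: DF={B4,B5,B6}
  B2: DF={B4,B5,B6}
  B3: DF={B5,B6}
  B4: DF={B5}
  B5: DF={B6}
  B6: DF=∅

φ for m: defs {B0,B1,B3}
  DF⁺ = {B4,B5,B6}

Answer: ["B4", "B5", "B6"]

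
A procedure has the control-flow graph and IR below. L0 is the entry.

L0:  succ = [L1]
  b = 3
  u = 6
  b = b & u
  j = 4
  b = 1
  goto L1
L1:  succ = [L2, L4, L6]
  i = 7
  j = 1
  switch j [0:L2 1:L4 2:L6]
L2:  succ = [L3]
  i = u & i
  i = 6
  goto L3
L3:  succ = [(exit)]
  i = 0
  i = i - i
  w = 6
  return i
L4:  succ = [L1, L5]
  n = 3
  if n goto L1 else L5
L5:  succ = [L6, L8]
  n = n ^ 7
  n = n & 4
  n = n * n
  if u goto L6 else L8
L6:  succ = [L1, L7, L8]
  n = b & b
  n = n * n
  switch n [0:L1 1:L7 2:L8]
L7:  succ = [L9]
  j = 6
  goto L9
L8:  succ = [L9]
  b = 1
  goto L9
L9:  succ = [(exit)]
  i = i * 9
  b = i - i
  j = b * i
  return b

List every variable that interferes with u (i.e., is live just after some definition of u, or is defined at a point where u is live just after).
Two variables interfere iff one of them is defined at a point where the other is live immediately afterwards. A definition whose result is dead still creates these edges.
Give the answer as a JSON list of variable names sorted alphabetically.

Block summaries:
  L0: def={b,j,u} ue=∅
  L1: def={i,j} ue=∅
  L2: def={i} ue={i,u}
  L3: def={i,w} ue=∅
  L4: def={n} ue=∅
  L5: def={n} ue={n,u}
  L6: def={n} ue={b}
  L7: def={j} ue=∅
  L8: def={b} ue=∅
  L9: def={b,i,j} ue={i}

Backward fixpoint:
  live L0: ∅→{b,u}
  live L1: {b,u}→{b,i,u}
  live L2: {i,u}→∅
  live L3: ∅→∅
  live L4: {b,i,u}→{b,i,n,u}
  live L5: {b,i,n,u}→{b,i,u}
  live L6: {b,i,u}→{b,i,u}
  live L7: {i}→{i}
  live L8: {i}→{i}
  live L9: {i}→∅

Interfere edges:
  b↔{i,j,n,u}
  i↔{b,j,n,u,w}
  j↔{b,i,u}
  n↔{b,i,u}
  u↔{b,i,j,n}
  w↔{i}

N(u) = ["b", "i", "j", "n"]

Answer: ["b", "i", "j", "n"]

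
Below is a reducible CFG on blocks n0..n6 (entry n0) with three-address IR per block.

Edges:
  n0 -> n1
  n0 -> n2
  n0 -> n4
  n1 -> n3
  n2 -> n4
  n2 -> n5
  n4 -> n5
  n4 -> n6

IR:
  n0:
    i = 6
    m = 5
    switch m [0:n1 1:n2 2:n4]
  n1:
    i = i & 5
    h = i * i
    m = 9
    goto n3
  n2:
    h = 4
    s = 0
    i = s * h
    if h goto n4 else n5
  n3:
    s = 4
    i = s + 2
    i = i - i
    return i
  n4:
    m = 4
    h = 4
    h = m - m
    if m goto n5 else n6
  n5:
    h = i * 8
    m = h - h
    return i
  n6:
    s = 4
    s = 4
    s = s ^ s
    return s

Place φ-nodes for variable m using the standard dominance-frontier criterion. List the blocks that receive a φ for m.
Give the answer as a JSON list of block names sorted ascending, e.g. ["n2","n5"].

Answer: ["n5"]

Derivation:
idom tree: n1←n0 n2←n0 n3←n1 n4←n0 n5←n0 n6←n4
Join-block Dom:
  n4: preds {n0,n2}: {n0} ∩ {n0,n2} = {n0}; idom=n0
  n5: preds {n2,n4}: {n0,n2} ∩ {n0,n4} = {n0}; idom=n0

Frontier:
  join n4 pred n0: · stop@n0
  join n4 pred n2: n2 stop@n0
  join n5 pred n2: n2 stop@n0
  join n5 pred n4: n4 stop@n0
  n0 → ∅
  n1 → ∅
  n2 → {n4,n5}
  n3 → ∅
  n4 → {n5}
  n5 → ∅
  n6 → ∅

φ for m: defs {n0,n1,n4,n5}
  DF⁺ = {n5}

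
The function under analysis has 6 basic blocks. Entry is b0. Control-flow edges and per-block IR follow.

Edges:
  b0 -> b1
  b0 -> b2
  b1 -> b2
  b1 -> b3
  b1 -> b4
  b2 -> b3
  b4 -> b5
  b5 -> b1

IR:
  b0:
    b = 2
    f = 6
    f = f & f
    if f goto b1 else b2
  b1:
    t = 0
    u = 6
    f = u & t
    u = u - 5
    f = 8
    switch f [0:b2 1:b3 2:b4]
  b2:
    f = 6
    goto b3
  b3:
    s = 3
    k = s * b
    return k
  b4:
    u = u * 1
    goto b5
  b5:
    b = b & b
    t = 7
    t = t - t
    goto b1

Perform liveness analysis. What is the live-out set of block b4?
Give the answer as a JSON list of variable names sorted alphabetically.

Per-block:
  b0: {b,f} / ∅
  b1: {f,t,u} / ∅
  b2: {f} / ∅
  b3: {k,s} / {b}
  b4: {u} / {u}
  b5: {b,t} / {b}

Liveness:
  b0: in=∅ out={b}
  b1: in={b} out={b,u}
  b2: in={b} out={b}
  b3: in={b} out=∅
  b4: in={b,u} out={b}
  b5: in={b} out={b}

live-out(b4) = ["b"]

Answer: ["b"]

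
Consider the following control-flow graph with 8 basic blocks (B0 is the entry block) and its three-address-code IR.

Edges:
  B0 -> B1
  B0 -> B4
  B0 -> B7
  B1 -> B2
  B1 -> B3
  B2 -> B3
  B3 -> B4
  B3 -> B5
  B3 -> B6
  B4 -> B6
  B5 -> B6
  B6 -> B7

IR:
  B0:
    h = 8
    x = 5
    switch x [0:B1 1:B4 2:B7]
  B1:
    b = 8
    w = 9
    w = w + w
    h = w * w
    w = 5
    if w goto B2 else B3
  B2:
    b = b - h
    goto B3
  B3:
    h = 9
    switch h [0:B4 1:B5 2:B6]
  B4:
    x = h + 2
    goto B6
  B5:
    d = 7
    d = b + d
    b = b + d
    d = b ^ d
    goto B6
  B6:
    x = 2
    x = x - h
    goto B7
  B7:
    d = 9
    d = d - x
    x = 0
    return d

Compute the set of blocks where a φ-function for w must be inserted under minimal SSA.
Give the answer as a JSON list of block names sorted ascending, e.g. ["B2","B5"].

Answer: ["B4", "B6", "B7"]

Derivation:
idom tree: B1←B0 B2←B1 B3←B1 B4←B0 B5←B3 B6←B0 B7←B0
Dom∩ at merges:
  B3: preds {B1,B2}: {B0,B1} ∩ {B0,B1,B2} = {B0,B1}; idom=B1
  B4: preds {B0,B3}: {B0} ∩ {B0,B1,B3} = {B0}; idom=B0
  B6: preds {B3,B4,B5}: {B0,B1,B3} ∩ {B0,B4} ∩ {B0,B1,B3,B5} = {B0}; idom=B0
  B7: preds {B0,B6}: {B0} ∩ {B0,B6} = {B0}; idom=B0

DF derivation:
  join B3 pred B1: · stop@B1
  join B3 pred B2: B2 stop@B1
  join B4 pred B0: · stop@B0
  join B4 pred B3: B3→B1 stop@B0
  join B6 pred B3: B3→B1 stop@B0
  join B6 pred B4: B4 stop@B0
  join B6 pred B5: B5→B3→B1 stop@B0
  join B7 pred B0: · stop@B0
  join B7 pred B6: B6 stop@B0
  DF(B0)=∅
  DF(B1)={B4,B6}
  DF(B2)={B3}
  DF(B3)={B4,B6}
  DF(B4)={B6}
  DF(B5)={B6}
  DF(B6)={B7}
  DF(B7)=∅

φ for w: defs {B1}
  DF⁺ = {B4,B6,B7}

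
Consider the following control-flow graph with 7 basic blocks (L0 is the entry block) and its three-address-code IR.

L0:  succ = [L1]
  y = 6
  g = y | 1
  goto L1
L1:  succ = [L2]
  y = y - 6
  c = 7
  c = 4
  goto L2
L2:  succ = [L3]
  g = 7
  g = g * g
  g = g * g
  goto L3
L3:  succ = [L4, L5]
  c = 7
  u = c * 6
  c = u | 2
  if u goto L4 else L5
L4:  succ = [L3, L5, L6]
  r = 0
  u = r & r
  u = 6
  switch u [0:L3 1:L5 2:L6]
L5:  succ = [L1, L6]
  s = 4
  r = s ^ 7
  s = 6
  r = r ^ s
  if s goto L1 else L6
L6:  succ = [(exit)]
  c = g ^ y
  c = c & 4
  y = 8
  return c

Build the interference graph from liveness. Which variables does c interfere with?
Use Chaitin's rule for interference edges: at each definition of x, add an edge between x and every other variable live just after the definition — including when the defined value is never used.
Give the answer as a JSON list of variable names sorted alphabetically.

Answer: ["g", "u", "y"]

Analysis:
Per-block:
  L0: {g,y} / ∅
  L1: {c,y} / {y}
  L2: {g} / ∅
  L3: {c,u} / ∅
  L4: {r,u} / ∅
  L5: {r,s} / ∅
  L6: {c,y} / {g,y}

Backward fixpoint:
  L0: in=∅ out={y}
  L1: in={y} out={y}
  L2: in={y} out={g,y}
  L3: in={g,y} out={g,y}
  L4: in={g,y} out={g,y}
  L5: in={g,y} out={g,y}
  L6: in={g,y} out=∅

Conflict graph:
  c — {g,u,y}
  g — {c,r,s,u,y}
  r — {g,s,y}
  s — {g,r,y}
  u — {c,g,y}
  y — {c,g,r,s,u}

N(c) = ["g", "u", "y"]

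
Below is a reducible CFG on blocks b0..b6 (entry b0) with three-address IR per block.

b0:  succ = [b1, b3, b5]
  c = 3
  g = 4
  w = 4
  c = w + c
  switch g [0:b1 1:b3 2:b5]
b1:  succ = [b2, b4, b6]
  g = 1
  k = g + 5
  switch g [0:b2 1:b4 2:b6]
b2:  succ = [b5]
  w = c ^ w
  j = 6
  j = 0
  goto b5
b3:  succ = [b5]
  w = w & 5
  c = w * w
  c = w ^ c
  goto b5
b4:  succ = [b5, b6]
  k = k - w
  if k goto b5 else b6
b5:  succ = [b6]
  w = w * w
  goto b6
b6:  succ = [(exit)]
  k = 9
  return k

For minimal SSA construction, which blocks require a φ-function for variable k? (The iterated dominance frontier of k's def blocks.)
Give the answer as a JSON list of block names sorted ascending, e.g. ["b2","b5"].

idom tree: b1←b0 b2←b1 b3←b0 b4←b1 b5←b0 b6←b0
Dom at joins:
  b5: preds {b0,b2,b3,b4}: {b0} ∩ {b0,b1,b2} ∩ {b0,b3} ∩ {b0,b1,b4} = {b0}; idom=b0
  b6: preds {b1,b4,b5}: {b0,b1} ∩ {b0,b1,b4} ∩ {b0,b5} = {b0}; idom=b0

DF walk-up:
  b5←b0: walk · to b0
  b5←b2: walk b2→b1 to b0
  b5←b3: walk b3 to b0
  b5←b4: walk b4→b1 to b0
  b6←b1: walk b1 to b0
  b6←b4: walk b4→b1 to b0
  b6←b5: walk b5 to b0
  b0: DF=∅
  b1: DF={b5,b6}
  b2: DF={b5}
  b3: DF={b5}
  b4: DF={b5,b6}
  b5: DF={b6}
  b6: DF=∅

φ for k: defs {b1,b4,b6}
  DF⁺ = {b5,b6}

Answer: ["b5", "b6"]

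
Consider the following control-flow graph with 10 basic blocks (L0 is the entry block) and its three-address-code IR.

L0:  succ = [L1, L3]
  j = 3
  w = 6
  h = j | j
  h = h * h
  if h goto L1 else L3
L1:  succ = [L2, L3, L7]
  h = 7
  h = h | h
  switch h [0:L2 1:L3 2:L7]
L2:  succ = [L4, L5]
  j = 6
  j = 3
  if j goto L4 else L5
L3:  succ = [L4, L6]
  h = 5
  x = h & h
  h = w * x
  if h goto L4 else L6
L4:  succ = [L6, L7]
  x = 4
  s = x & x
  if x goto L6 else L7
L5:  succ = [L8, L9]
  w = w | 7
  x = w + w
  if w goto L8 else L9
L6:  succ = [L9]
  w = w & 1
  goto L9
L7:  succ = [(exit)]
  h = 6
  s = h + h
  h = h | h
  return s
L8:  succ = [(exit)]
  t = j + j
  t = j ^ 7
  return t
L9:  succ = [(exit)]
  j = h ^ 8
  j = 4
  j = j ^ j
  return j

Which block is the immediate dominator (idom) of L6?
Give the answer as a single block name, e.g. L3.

idom tree: L1←L0 L2←L1 L3←L0 L4←L0 L5←L2 L6←L0 L7←L0 L8←L5 L9←L0
Dom∩ at merges:
  L3: preds {L0,L1}: {L0} ∩ {L0,L1} = {L0}; idom=L0
  L4: preds {L2,L3}: {L0,L1,L2} ∩ {L0,L3} = {L0}; idom=L0
  L6: preds {L3,L4}: {L0,L3} ∩ {L0,L4} = {L0}; idom=L0
  L7: preds {L1,L4}: {L0,L1} ∩ {L0,L4} = {L0}; idom=L0
  L9: preds {L5,L6}: {L0,L1,L2,L5} ∩ {L0,L6} = {L0}; idom=L0

idom(L6) = L0

Answer: L0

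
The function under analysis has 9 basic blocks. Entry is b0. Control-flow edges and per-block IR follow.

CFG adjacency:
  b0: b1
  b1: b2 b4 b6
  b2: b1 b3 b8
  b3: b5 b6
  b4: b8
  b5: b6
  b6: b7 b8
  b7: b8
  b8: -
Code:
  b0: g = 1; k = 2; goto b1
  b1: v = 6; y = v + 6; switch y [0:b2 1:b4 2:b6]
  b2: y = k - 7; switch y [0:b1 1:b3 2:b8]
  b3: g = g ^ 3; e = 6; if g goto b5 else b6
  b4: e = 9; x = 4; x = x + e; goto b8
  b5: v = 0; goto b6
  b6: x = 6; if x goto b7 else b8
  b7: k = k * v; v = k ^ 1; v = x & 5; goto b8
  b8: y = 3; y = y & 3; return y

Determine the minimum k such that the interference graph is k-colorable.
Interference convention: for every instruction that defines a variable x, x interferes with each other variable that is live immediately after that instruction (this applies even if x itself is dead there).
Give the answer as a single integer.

def/use:
  b0: {g,k} / ∅
  b1: {v,y} / ∅
  b2: {y} / {k}
  b3: {e,g} / {g}
  b4: {e,x} / ∅
  b5: {v} / ∅
  b6: {x} / ∅
  b7: {k,v} / {k,v,x}
  b8: {y} / ∅

Backward fixpoint:
  live b0: ∅→{g,k}
  live b1: {g,k}→{g,k,v}
  live b2: {g,k,v}→{g,k,v}
  live b3: {g,k,v}→{k,v}
  live b4: ∅→∅
  live b5: {k}→{k,v}
  live b6: {k,v}→{k,v,x}
  live b7: {k,v,x}→∅
  live b8: ∅→∅

Interference:
  e — {g,k,v,x}
  g — {e,k,v,y}
  k — {e,g,v,x,y}
  v — {e,g,k,x,y}
  x — {e,k,v}
  y — {g,k,v}

Colouring:
  lower bound: {e,g,k,v} mutually conflict ⇒ χ ≥ 4
  assign e→R2 g→R3 k→R0 v→R1 x→R3 y→R2 — no edge inside a register ⇒ χ ≤ 4
  χ = 4

Answer: 4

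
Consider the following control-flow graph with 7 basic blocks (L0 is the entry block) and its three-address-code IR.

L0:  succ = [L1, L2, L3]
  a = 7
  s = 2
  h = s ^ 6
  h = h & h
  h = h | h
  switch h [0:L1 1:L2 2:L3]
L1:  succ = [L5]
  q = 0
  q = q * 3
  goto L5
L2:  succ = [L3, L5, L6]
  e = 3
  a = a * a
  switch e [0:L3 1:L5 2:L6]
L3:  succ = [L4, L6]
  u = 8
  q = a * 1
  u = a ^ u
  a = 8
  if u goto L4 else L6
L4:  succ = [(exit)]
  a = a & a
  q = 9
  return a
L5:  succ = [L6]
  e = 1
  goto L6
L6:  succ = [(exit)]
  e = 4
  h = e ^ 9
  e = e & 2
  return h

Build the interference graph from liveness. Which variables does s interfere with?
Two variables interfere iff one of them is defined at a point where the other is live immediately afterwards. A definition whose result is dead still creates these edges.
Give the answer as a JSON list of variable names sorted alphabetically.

Answer: ["a"]

Working:
def/use:
  L0 def {a,h,s} use ∅
  L1 def {q} use ∅
  L2 def {a,e} use {a}
  L3 def {a,q,u} use {a}
  L4 def {a,q} use {a}
  L5 def {e} use ∅
  L6 def {e,h} use ∅

Backward fixpoint:
  L0 li=∅ lo={a}
  L1 li=∅ lo=∅
  L2 li={a} lo={a}
  L3 li={a} lo={a}
  L4 li={a} lo=∅
  L5 li=∅ lo=∅
  L6 li=∅ lo=∅

Conflict graph:
  a — {e,h,q,s,u}
  e — {a,h}
  h — {a,e}
  q — {a,u}
  s — {a}
  u — {a,q}

N(s) = ["a"]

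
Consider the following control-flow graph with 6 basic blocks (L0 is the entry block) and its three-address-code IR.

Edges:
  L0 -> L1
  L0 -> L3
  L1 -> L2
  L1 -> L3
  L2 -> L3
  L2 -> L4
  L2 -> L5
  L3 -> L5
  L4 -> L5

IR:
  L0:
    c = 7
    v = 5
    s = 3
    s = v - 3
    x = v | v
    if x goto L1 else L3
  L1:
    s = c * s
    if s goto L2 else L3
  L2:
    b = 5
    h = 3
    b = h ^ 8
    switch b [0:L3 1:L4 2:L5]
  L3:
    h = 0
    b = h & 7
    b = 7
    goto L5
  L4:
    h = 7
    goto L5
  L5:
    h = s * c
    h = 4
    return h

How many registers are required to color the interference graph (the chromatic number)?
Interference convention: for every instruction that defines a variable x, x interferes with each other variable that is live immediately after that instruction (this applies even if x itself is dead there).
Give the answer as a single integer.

Answer: 3

Derivation:
Block summaries:
  L0 def {c,s,v,x} use ∅
  L1 def {s} use {c,s}
  L2 def {b,h} use ∅
  L3 def {b,h} use ∅
  L4 def {h} use ∅
  L5 def {h} use {c,s}

Backward fixpoint:
  L0 li=∅ lo={c,s}
  L1 li={c,s} lo={c,s}
  L2 li={c,s} lo={c,s}
  L3 li={c,s} lo={c,s}
  L4 li={c,s} lo={c,s}
  L5 li={c,s} lo=∅

Interfere edges:
  b — {c,s}
  c — {b,h,s,v,x}
  h — {c,s}
  s — {b,c,h,v,x}
  v — {c,s}
  x — {c,s}

Registers:
  lower bound: {b,c,s} mutually conflict ⇒ χ ≥ 3
  3-colouring: R0={c}  R1={s}  R2={b,h,v,x}
  χ = 3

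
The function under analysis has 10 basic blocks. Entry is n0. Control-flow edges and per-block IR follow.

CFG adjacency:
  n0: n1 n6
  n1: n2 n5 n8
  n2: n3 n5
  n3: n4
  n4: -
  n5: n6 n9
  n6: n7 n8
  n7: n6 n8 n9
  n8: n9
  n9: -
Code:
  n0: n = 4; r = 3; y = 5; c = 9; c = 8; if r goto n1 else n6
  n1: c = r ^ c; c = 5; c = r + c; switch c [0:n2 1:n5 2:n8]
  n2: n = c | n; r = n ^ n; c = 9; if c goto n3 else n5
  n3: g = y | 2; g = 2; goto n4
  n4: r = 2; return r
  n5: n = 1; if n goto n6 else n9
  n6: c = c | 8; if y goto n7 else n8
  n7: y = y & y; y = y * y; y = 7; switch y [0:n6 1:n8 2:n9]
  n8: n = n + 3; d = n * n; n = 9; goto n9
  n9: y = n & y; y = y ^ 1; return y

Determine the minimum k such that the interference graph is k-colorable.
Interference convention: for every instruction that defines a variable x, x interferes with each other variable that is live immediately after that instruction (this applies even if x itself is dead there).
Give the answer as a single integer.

Block summaries:
  n0: {c,n,r,y} / ∅
  n1: {c} / {c,r}
  n2: {c,n,r} / {c,n}
  n3: {g} / {y}
  n4: {r} / ∅
  n5: {n} / ∅
  n6: {c} / {c,y}
  n7: {y} / {y}
  n8: {d,n} / {n}
  n9: {y} / {n,y}

Liveness:
  n0: in=∅ out={c,n,r,y}
  n1: in={c,n,r,y} out={c,n,y}
  n2: in={c,n,y} out={c,y}
  n3: in={y} out=∅
  n4: in=∅ out=∅
  n5: in={c,y} out={c,n,y}
  n6: in={c,n,y} out={c,n,y}
  n7: in={c,n,y} out={c,n,y}
  n8: in={n,y} out={n,y}
  n9: in={n,y} out=∅

Conflict graph:
  c↔{n,r,y}
  d↔{y}
  g↔∅
  n↔{c,r,y}
  r↔{c,n,y}
  y↔{c,d,n,r}

Chromatic number:
  {c,n,r,y} pairwise interfere (4-clique) ⇒ χ ≥ 4
  4-colouring: r0={g,y}  r1={c,d}  r2={n}  r3={r}
  χ = 4

Answer: 4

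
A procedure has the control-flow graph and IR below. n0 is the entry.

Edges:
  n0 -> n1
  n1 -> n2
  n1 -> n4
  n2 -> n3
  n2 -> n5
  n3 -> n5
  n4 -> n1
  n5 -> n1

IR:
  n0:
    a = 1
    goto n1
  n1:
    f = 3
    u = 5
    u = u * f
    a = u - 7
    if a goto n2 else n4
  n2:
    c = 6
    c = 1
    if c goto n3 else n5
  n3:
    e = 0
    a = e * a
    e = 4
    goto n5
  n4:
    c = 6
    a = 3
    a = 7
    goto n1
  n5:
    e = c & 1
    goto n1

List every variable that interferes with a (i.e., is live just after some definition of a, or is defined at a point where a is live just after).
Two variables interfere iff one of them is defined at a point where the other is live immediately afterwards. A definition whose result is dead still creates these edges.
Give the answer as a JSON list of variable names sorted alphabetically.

Answer: ["c", "e"]

Derivation:
Block summaries:
  n0: def={a} ue=∅
  n1: def={a,f,u} ue=∅
  n2: def={c} ue=∅
  n3: def={a,e} ue={a}
  n4: def={a,c} ue=∅
  n5: def={e} ue={c}

Live sets:
  n0: in=∅ out=∅
  n1: in=∅ out={a}
  n2: in={a} out={a,c}
  n3: in={a,c} out={c}
  n4: in=∅ out=∅
  n5: in={c} out=∅

Interfere edges:
  a: {c,e}
  c: {a,e}
  e: {a,c}
  f: {u}
  u: {f}

N(a) = ["c", "e"]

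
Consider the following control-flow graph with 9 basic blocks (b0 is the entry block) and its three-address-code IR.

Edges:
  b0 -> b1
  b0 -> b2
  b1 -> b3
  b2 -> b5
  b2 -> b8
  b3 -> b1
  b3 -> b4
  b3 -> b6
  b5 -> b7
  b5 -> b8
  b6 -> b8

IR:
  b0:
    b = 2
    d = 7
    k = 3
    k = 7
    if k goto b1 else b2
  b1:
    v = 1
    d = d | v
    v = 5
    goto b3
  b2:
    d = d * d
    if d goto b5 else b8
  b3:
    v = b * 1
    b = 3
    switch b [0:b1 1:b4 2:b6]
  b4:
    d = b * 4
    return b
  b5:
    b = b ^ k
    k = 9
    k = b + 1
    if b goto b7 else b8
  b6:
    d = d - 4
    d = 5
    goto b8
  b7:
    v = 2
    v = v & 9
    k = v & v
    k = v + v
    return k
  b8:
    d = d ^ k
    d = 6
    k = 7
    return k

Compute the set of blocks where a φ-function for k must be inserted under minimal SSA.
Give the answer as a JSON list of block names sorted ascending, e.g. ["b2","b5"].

idom tree: b1←b0 b2←b0 b3←b1 b4←b3 b5←b2 b6←b3 b7←b5 b8←b0
Dom at joins:
  b1: preds {b0,b3}: {b0} ∩ {b0,b1,b3} = {b0}; idom=b0
  b8: preds {b2,b5,b6}: {b0,b2} ∩ {b0,b2,b5} ∩ {b0,b1,b3,b6} = {b0}; idom=b0

DF derivation:
  join b1 pred b0: · stop@b0
  join b1 pred b3: b3→b1 stop@b0
  join b8 pred b2: b2 stop@b0
  join b8 pred b5: b5→b2 stop@b0
  join b8 pred b6: b6→b3→b1 stop@b0
  b0 → ∅
  b1 → {b1,b8}
  b2 → {b8}
  b3 → {b1,b8}
  b4 → ∅
  b5 → {b8}
  b6 → {b8}
  b7 → ∅
  b8 → ∅

φ for k: defs {b0,b5,b7,b8}
  DF⁺ = {b8}

Answer: ["b8"]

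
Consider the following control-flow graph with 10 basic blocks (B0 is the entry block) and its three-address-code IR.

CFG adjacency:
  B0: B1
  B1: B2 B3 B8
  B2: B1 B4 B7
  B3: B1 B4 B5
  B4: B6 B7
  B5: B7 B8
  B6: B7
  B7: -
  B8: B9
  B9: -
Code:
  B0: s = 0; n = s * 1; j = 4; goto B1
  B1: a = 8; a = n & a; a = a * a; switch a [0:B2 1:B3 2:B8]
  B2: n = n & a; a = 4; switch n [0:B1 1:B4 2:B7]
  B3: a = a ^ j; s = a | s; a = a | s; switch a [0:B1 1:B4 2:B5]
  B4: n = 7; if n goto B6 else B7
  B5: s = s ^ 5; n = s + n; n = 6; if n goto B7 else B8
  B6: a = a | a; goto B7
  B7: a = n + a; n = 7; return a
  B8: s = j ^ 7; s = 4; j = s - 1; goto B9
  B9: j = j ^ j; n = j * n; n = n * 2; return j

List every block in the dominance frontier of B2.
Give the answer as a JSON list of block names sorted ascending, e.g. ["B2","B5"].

idom tree: B1←B0 B2←B1 B3←B1 B4←B1 B5←B3 B6←B4 B7←B1 B8←B1 B9←B8
Dom∩ at merges:
  B1: preds {B0,B2,B3}: {B0} ∩ {B0,B1,B2} ∩ {B0,B1,B3} = {B0}; idom=B0
  B4: preds {B2,B3}: {B0,B1,B2} ∩ {B0,B1,B3} = {B0,B1}; idom=B1
  B7: preds {B2,B4,B5,B6}: {B0,B1,B2} ∩ {B0,B1,B4} ∩ {B0,B1,B3,B5} ∩ {B0,B1,B4,B6} = {B0,B1}; idom=B1
  B8: preds {B1,B5}: {B0,B1} ∩ {B0,B1,B3,B5} = {B0,B1}; idom=B1

Frontier:
  join B1 pred B0: · stop@B0
  join B1 pred B2: B2→B1 stop@B0
  join B1 pred B3: B3→B1 stop@B0
  join B4 pred B2: B2 stop@B1
  join B4 pred B3: B3 stop@B1
  join B7 pred B2: B2 stop@B1
  join B7 pred B4: B4 stop@B1
  join B7 pred B5: B5→B3 stop@B1
  join B7 pred B6: B6→B4 stop@B1
  join B8 pred B1: · stop@B1
  join B8 pred B5: B5→B3 stop@B1
  DF(B0)=∅
  DF(B1)={B1}
  DF(B2)={B1,B4,B7}
  DF(B3)={B1,B4,B7,B8}
  DF(B4)={B7}
  DF(B5)={B7,B8}
  DF(B6)={B7}
  DF(B7)=∅
  DF(B8)=∅
  DF(B9)=∅

DF(B2) = ["B1", "B4", "B7"]

Answer: ["B1", "B4", "B7"]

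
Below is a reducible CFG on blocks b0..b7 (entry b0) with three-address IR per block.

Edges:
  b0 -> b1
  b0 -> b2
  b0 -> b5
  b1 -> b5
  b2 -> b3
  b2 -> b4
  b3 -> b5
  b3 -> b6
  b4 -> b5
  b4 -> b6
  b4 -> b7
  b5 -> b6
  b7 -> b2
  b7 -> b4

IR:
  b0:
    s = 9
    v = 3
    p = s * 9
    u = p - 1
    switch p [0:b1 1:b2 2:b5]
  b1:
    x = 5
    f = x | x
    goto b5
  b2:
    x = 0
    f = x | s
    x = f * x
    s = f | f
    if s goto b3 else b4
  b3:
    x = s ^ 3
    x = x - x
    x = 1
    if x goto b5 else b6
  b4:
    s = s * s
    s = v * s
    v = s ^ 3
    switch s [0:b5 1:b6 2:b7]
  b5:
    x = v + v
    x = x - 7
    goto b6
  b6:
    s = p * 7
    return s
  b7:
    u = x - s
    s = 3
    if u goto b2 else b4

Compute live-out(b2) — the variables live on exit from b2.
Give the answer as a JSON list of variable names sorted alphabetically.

Answer: ["p", "s", "v", "x"]

Working:
def/use:
  b0 def {p,s,u,v} use ∅
  b1 def {f,x} use ∅
  b2 def {f,s,x} use {s}
  b3 def {x} use {s}
  b4 def {s,v} use {s,v}
  b5 def {x} use {v}
  b6 def {s} use {p}
  b7 def {s,u} use {s,x}

Live sets:
  b0 li=∅ lo={p,s,v}
  b1 li={p,v} lo={p,v}
  b2 li={p,s,v} lo={p,s,v,x}
  b3 li={p,s,v} lo={p,v}
  b4 li={p,s,v,x} lo={p,s,v,x}
  b5 li={p,v} lo={p}
  b6 li={p} lo=∅
  b7 li={p,s,v,x} lo={p,s,v,x}

live-out(b2) = ["p", "s", "v", "x"]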